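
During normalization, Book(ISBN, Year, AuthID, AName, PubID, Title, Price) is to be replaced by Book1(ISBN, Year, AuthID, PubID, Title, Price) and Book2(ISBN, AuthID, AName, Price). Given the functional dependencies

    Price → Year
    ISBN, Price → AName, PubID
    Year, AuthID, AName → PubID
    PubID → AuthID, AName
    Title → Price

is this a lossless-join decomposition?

Yes

Common attributes: Book1 ∩ Book2 = {ISBN, AuthID, Price}.
Closure of {ISBN, AuthID, Price}: Price → Year applies, adding Year; ISBN, Price → AName, PubID applies, adding AName, PubID. So (ISBN, AuthID, Price)⁺ = {ISBN, Year, AuthID, AName, PubID, Price}.
This closure contains every attribute of Book2, so Book1 ∩ Book2 → Book2. The join is lossless.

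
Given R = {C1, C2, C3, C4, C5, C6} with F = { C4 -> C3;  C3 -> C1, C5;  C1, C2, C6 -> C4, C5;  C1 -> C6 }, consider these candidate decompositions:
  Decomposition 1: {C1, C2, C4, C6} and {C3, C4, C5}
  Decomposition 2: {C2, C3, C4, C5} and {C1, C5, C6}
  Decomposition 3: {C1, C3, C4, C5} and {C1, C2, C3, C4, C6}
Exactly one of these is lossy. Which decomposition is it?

Decomposition 1: common = {C4}, closure = {C1, C3, C4, C5, C6} → lossless.
Decomposition 2: common = {C5}, closure = {C5} → lossy.
Decomposition 3: common = {C1, C3, C4}, closure = {C1, C3, C4, C5, C6} → lossless.

Decomposition 2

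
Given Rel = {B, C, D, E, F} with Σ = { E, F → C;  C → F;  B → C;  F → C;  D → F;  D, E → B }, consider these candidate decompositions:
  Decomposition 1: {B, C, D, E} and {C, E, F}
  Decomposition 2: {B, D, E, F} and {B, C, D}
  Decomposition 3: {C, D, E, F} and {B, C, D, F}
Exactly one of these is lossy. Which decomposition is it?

Decomposition 1: common = {C, E}, closure = {C, E, F} → lossless.
Decomposition 2: common = {B, D}, closure = {B, C, D, F} → lossless.
Decomposition 3: common = {C, D, F}, closure = {C, D, F} → lossy.

Decomposition 3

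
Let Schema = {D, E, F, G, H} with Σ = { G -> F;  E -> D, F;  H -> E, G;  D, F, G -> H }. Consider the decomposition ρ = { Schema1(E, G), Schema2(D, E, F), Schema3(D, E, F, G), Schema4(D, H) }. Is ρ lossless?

Chase test. Columns are D, E, F, G, H; row i has aⱼ where attribute j ∈ Schemai, else bᵢⱼ.
Initial tableau (one row per fragment):
  row 1: b11 a2 b13 a4 b15
  row 2: a1 a2 a3 b24 b25
  row 3: a1 a2 a3 a4 b35
  row 4: a1 b42 b43 b44 a5
Rows 1 and 3 agree on G; apply G→F and equate their F entries.
Rows 1 and 2 agree on E; apply E→D, F and equate their D, F entries.
Rows 1 and 3 agree on D, F, G; apply D, F, G→H and equate their H entries.
No row becomes fully distinguished — the join is lossy.

No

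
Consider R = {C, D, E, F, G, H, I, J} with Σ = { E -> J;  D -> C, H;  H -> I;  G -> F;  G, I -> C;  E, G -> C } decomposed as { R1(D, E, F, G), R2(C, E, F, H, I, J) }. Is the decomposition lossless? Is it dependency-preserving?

Lossless test: (E, F)⁺ = {E, F, J}, which is a superkey of neither fragment — lossy.
Dependency preservation: the restricted closure of {D} across the fragments never reaches {C, H}, so D → C, H cannot be enforced without a join — not preserved.

lossy and not dependency-preserving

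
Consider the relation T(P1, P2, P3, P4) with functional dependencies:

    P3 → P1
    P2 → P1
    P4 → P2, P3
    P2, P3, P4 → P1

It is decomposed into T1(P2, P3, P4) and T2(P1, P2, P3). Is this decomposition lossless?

Common attributes: T1 ∩ T2 = {P2, P3}.
Closure of {P2, P3}: P3 → P1 applies, adding P1. So (P2, P3)⁺ = {P1, P2, P3}.
This closure contains every attribute of T2, so T1 ∩ T2 → T2. The join is lossless.

Yes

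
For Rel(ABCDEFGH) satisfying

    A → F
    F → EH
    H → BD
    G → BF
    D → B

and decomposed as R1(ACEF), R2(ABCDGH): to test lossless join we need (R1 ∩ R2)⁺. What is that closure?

R1 ∩ R2 = {AC}.
A → F applies, adding F
F → EH applies, adding EH
H → BD applies, adding BD
Closure: {ABCDEFH}.

ABCDEFH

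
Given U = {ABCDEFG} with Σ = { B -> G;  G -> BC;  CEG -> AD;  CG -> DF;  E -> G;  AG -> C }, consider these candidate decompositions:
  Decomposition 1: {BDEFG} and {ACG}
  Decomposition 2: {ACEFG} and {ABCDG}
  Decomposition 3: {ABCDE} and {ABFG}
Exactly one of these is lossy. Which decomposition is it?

Decomposition 1

Decomposition 1: common = {G}, closure = {BCDFG} → lossy.
Decomposition 2: common = {ACG}, closure = {ABCDFG} → lossless.
Decomposition 3: common = {AB}, closure = {ABCDFG} → lossless.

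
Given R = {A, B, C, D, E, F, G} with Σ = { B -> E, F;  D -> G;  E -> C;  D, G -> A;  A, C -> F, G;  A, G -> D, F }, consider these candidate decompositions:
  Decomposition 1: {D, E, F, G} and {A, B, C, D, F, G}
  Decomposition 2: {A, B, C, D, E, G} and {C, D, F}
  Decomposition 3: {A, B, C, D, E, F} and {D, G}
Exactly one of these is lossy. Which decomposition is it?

Decomposition 1: common = {D, F, G}, closure = {A, D, F, G} → lossy.
Decomposition 2: common = {C, D}, closure = {A, C, D, F, G} → lossless.
Decomposition 3: common = {D}, closure = {A, D, F, G} → lossless.

Decomposition 1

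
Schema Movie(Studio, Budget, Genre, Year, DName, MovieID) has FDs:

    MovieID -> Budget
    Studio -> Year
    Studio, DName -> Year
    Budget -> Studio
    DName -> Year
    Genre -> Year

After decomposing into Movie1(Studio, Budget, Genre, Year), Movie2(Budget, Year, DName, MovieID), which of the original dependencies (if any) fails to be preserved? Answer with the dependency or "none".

none

MovieID → Budget lies within Movie2.
Studio → Year lies within Movie1.
Studio, DName → Year: restricted closure across fragments reaches Year.
Budget → Studio lies within Movie1.
DName → Year lies within Movie2.
Genre → Year lies within Movie1.
Every dependency is enforceable on the fragments, so the decomposition is dependency-preserving.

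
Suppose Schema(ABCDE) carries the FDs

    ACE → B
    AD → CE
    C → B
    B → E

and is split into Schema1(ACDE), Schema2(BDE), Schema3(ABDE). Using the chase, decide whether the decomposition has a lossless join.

Yes

Chase test. Columns are ABCDE; row i has aⱼ where attribute j ∈ Schemai, else bᵢⱼ.
Initial tableau (one row per fragment):
  row 1: a1 b12 a3 a4 a5
  row 2: b21 a2 b23 a4 a5
  row 3: a1 a2 b33 a4 a5
Rows 1 and 3 agree on AD; apply AD→CE and equate their CE entries.
Rows 1 and 3 agree on C; apply C→B and equate their B entries.
Row 1 is now all distinguished symbols — the join is lossless.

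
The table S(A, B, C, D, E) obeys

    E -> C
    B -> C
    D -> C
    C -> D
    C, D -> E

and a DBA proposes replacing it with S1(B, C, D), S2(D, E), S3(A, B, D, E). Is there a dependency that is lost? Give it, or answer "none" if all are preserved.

none

E → C: restricted closure across fragments reaches C.
B → C lies within S1.
D → C lies within S1.
C → D lies within S1.
C, D → E: restricted closure across fragments reaches E.
Every dependency is enforceable on the fragments, so the decomposition is dependency-preserving.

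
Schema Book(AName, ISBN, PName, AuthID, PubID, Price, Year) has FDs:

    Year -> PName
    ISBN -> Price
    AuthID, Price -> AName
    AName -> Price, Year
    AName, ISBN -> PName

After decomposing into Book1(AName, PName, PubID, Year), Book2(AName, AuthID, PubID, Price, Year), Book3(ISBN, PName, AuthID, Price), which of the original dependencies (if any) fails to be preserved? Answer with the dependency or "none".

none

Year → PName lies within Book1.
ISBN → Price lies within Book3.
AuthID, Price → AName lies within Book2.
AName → Price, Year lies within Book2.
AName, ISBN → PName: restricted closure across fragments reaches PName.
Every dependency is enforceable on the fragments, so the decomposition is dependency-preserving.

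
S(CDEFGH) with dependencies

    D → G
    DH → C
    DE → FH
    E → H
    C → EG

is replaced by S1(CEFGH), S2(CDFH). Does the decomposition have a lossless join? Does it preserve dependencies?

Lossless test: (CFH)⁺ = {CEFGH}, which contains all of one fragment — lossless.
Dependency preservation: the restricted closure of {D} across the fragments never reaches {G}, so D → G cannot be enforced without a join — not preserved.

lossless but not dependency-preserving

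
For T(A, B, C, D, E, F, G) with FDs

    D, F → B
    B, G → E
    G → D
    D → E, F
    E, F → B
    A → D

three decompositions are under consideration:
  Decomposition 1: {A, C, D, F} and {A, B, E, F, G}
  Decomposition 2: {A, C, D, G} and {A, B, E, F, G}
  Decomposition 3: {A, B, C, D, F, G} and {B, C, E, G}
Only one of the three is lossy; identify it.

Decomposition 1

Decomposition 1: common = {A, F}, closure = {A, B, D, E, F} → lossy.
Decomposition 2: common = {A, G}, closure = {A, B, D, E, F, G} → lossless.
Decomposition 3: common = {B, C, G}, closure = {B, C, D, E, F, G} → lossless.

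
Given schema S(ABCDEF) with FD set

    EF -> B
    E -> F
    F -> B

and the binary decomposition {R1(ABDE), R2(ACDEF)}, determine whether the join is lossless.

Yes

Common attributes: R1 ∩ R2 = {ADE}.
Closure of {ADE}: E → F applies, adding F; F → B applies, adding B. So (ADE)⁺ = {ABDEF}.
This closure contains every attribute of R1, so R1 ∩ R2 → R1. The join is lossless.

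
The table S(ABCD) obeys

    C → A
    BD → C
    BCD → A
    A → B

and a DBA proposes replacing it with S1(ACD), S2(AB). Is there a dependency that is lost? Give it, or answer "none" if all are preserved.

Check BD → C: no single fragment contains all of {BCD}, and the restricted closure of {BD} across the fragments never reaches {C}.
C → A is preserved.
BCD → A is preserved.
A → B is preserved.

BD → C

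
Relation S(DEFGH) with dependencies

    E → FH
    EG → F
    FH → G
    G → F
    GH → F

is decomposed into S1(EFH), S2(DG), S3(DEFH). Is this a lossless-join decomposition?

Chase test. Columns are DEFGH; row i has aⱼ where attribute j ∈ Si, else bᵢⱼ.
Initial tableau (one row per fragment):
  row 1: b11 a2 a3 b14 a5
  row 2: a1 b22 b23 a4 b25
  row 3: a1 a2 a3 b34 a5
Rows 1 and 3 agree on FH; apply FH→G and equate their G entries.
No row becomes fully distinguished — the join is lossy.

No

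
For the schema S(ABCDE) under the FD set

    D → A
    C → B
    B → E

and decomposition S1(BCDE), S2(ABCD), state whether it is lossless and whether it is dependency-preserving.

lossless and dependency-preserving

Lossless test: (BCD)⁺ = {ABCDE}, which contains all of one fragment — lossless.
Dependency preservation: every FD's attributes lie within a single fragment, so each can be enforced locally — preserved.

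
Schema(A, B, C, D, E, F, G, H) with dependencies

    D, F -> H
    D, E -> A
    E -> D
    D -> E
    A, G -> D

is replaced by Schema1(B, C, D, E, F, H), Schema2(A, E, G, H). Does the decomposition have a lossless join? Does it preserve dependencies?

lossy but dependency-preserving

Lossless test: (E, H)⁺ = {A, D, E, H}, which is a superkey of neither fragment — lossy.
Dependency preservation: D, E → A; A, G → D are not contained in any single fragment, but the restricted closure of each left-hand side across the fragments still reaches the right-hand side; the remaining FDs each lie inside some fragment. All dependencies are preserved.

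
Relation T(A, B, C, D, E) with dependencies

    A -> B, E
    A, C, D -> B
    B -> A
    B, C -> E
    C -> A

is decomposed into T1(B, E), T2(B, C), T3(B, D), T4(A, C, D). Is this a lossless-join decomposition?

Chase test. Columns are A, B, C, D, E; row i has aⱼ where attribute j ∈ Ti, else bᵢⱼ.
Initial tableau (one row per fragment):
  row 1: b11 a2 b13 b14 a5
  row 2: b21 a2 a3 b24 b25
  row 3: b31 a2 b33 a4 b35
  row 4: a1 b42 a3 a4 b45
Rows 1 and 2 agree on B; apply B→A and equate their A entries.
Rows 1 and 3 agree on B; apply B→A and equate their A entries.
Rows 2 and 4 agree on C; apply C→A and equate their A entries.
Rows 1 and 2 agree on A; apply A→B, E and equate their B, E entries.
Rows 1 and 3 agree on A; apply A→B, E and equate their B, E entries.
Rows 1 and 4 agree on A; apply A→B, E and equate their B, E entries.
Row 4 is now all distinguished symbols — the join is lossless.

Yes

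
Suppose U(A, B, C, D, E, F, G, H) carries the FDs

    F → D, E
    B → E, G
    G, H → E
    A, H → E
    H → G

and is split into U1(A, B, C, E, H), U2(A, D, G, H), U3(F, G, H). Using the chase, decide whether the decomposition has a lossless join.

No

Chase test. Columns are A, B, C, D, E, F, G, H; row i has aⱼ where attribute j ∈ Ui, else bᵢⱼ.
Initial tableau (one row per fragment):
  row 1: a1 a2 a3 b14 a5 b16 b17 a8
  row 2: a1 b22 b23 a4 b25 b26 a7 a8
  row 3: b31 b32 b33 b34 b35 a6 a7 a8
Rows 2 and 3 agree on G, H; apply G, H→E and equate their E entries.
Rows 1 and 2 agree on A, H; apply A, H→E and equate their E entries.
Rows 1 and 2 agree on H; apply H→G and equate their G entries.
No row becomes fully distinguished — the join is lossy.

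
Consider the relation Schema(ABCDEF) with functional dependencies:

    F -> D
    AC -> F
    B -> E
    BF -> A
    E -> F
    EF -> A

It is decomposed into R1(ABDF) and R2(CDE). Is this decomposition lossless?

No

Common attributes: R1 ∩ R2 = {D}.
No dependency enlarges {D}, so (D)⁺ = {D}.
The closure contains neither all of R1 = {ABDF} nor all of R2 = {CDE}, so the common attributes are not a superkey of either fragment. The join is lossy.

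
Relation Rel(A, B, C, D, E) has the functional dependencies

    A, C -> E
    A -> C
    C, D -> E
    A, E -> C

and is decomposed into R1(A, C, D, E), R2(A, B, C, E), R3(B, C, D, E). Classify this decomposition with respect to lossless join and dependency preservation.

Lossless test (chase): applying each FD to every pair of rows produces no changes in the tableau, so no row becomes fully distinguished — the join is lossy.
Dependency preservation: every FD's attributes lie within a single fragment, so each can be enforced locally — preserved.

lossy but dependency-preserving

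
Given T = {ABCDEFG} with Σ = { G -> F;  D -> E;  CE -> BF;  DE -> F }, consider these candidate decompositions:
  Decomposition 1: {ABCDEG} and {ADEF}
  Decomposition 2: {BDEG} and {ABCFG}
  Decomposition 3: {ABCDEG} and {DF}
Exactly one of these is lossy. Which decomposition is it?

Decomposition 1: common = {ADE}, closure = {ADEF} → lossless.
Decomposition 2: common = {BG}, closure = {BFG} → lossy.
Decomposition 3: common = {D}, closure = {DEF} → lossless.

Decomposition 2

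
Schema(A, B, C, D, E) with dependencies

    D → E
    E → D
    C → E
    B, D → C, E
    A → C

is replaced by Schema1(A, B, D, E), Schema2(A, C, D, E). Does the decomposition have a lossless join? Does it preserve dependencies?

Lossless test: (A, D, E)⁺ = {A, C, D, E}, which contains all of one fragment — lossless.
Dependency preservation: the restricted closure of {B, D} across the fragments never reaches {C, E}, so B, D → C, E cannot be enforced without a join — not preserved.

lossless but not dependency-preserving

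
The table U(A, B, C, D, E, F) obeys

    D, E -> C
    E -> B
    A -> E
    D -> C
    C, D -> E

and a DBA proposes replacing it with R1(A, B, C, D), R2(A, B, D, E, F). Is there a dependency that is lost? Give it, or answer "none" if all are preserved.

D, E → C: restricted closure across fragments reaches C.
E → B lies within R2.
A → E lies within R2.
D → C lies within R1.
C, D → E: restricted closure across fragments reaches E.
Every dependency is enforceable on the fragments, so the decomposition is dependency-preserving.

none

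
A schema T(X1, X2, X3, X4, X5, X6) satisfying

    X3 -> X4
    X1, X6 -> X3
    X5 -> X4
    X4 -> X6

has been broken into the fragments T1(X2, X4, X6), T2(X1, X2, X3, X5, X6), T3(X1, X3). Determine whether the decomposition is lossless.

Chase test. Columns are X1, X2, X3, X4, X5, X6; row i has aⱼ where attribute j ∈ Ti, else bᵢⱼ.
Initial tableau (one row per fragment):
  row 1: b11 a2 b13 a4 b15 a6
  row 2: a1 a2 a3 b24 a5 a6
  row 3: a1 b32 a3 b34 b35 b36
Rows 2 and 3 agree on X3; apply X3→X4 and equate their X4 entries.
Rows 2 and 3 agree on X4; apply X4→X6 and equate their X6 entries.
No row becomes fully distinguished — the join is lossy.

No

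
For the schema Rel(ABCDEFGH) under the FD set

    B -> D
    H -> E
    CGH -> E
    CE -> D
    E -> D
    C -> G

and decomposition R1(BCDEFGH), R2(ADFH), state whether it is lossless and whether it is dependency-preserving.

Lossless test: (DFH)⁺ = {DEFH}, which is a superkey of neither fragment — lossy.
Dependency preservation: every FD's attributes lie within a single fragment, so each can be enforced locally — preserved.

lossy but dependency-preserving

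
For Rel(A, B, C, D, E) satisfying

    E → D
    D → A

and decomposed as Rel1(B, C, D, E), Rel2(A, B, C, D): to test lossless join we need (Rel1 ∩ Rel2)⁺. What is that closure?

Rel1 ∩ Rel2 = {B, C, D}.
D → A applies, adding A
Closure: {A, B, C, D}.

A, B, C, D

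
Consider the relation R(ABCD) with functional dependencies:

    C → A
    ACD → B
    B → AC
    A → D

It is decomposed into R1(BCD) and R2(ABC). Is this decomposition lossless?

Yes

Common attributes: R1 ∩ R2 = {BC}.
Closure of {BC}: C → A applies, adding A; A → D applies, adding D. So (BC)⁺ = {ABCD}.
This closure contains every attribute of R1, so R1 ∩ R2 → R1. The join is lossless.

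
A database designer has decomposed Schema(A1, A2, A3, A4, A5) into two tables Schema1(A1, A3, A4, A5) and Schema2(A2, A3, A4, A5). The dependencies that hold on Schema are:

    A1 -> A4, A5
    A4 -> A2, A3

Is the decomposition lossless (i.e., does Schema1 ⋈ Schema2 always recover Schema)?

Yes

Common attributes: Schema1 ∩ Schema2 = {A3, A4, A5}.
Closure of {A3, A4, A5}: A4 → A2, A3 applies, adding A2. So (A3, A4, A5)⁺ = {A2, A3, A4, A5}.
This closure contains every attribute of Schema2, so Schema1 ∩ Schema2 → Schema2. The join is lossless.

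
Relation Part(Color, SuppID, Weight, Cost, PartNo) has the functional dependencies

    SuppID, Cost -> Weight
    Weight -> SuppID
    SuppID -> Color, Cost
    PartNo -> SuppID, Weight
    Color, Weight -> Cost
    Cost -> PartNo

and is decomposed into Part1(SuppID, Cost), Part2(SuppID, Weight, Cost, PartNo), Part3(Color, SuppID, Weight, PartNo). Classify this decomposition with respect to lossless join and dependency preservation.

lossless and dependency-preserving

Lossless test (chase): Rows 1 and 2 agree on SuppID, Cost; apply SuppID, Cost→Weight and equate their Weight entries. Rows 1 and 2 agree on SuppID; apply SuppID→Color, Cost and equate their Color, Cost entries. Rows 1 and 3 agree on SuppID; apply SuppID→Color, Cost and equate their Color, Cost entries. Rows 1 and 2 agree on Cost; apply Cost→PartNo and equate their PartNo entries. Row 1 is now all distinguished symbols — the join is lossless.
Dependency preservation: SuppID → Color, Cost; Color, Weight → Cost are not contained in any single fragment, but the restricted closure of each left-hand side across the fragments still reaches the right-hand side; the remaining FDs each lie inside some fragment. All dependencies are preserved.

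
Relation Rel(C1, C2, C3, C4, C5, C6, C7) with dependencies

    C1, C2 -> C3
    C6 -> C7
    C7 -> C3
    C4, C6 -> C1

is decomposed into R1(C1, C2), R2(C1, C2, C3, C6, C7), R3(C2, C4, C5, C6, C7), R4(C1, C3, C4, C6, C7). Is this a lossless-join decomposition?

Yes

Chase test. Columns are C1, C2, C3, C4, C5, C6, C7; row i has aⱼ where attribute j ∈ Ri, else bᵢⱼ.
Initial tableau (one row per fragment):
  row 1: a1 a2 b13 b14 b15 b16 b17
  row 2: a1 a2 a3 b24 b25 a6 a7
  row 3: b31 a2 b33 a4 a5 a6 a7
  row 4: a1 b42 a3 a4 b45 a6 a7
Rows 1 and 2 agree on C1, C2; apply C1, C2→C3 and equate their C3 entries.
Rows 2 and 3 agree on C7; apply C7→C3 and equate their C3 entries.
Rows 3 and 4 agree on C4, C6; apply C4, C6→C1 and equate their C1 entries.
Row 3 is now all distinguished symbols — the join is lossless.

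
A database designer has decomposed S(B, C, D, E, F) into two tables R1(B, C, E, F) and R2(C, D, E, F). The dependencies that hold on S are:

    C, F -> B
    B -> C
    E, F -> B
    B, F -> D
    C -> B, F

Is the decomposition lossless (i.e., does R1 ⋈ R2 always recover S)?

Common attributes: R1 ∩ R2 = {C, E, F}.
Closure of {C, E, F}: C, F → B applies, adding B; B, F → D applies, adding D. So (C, E, F)⁺ = {B, C, D, E, F}.
This closure contains every attribute of R1, so R1 ∩ R2 → R1. The join is lossless.

Yes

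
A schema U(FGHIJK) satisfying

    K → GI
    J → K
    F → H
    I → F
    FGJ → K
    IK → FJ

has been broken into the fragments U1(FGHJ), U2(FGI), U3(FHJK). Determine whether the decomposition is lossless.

Chase test. Columns are FGHIJK; row i has aⱼ where attribute j ∈ Ui, else bᵢⱼ.
Initial tableau (one row per fragment):
  row 1: a1 a2 a3 b14 a5 b16
  row 2: a1 a2 b23 a4 b25 b26
  row 3: a1 b32 a3 b34 a5 a6
Rows 1 and 3 agree on J; apply J→K and equate their K entries.
Rows 1 and 2 agree on F; apply F→H and equate their H entries.
Rows 1 and 3 agree on K; apply K→GI and equate their GI entries.
No row becomes fully distinguished — the join is lossy.

No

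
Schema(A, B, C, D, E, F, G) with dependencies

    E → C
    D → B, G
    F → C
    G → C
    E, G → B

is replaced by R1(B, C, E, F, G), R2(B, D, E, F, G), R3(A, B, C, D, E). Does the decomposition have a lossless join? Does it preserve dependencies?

Lossless test (chase): Rows 1 and 2 agree on E; apply E→C and equate their C entries. Rows 2 and 3 agree on D; apply D→B, G and equate their B, G entries. No row becomes fully distinguished — the join is lossy.
Dependency preservation: every FD's attributes lie within a single fragment, so each can be enforced locally — preserved.

lossy but dependency-preserving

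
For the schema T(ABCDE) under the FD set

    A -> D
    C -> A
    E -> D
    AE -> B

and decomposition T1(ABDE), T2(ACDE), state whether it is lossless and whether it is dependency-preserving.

lossless and dependency-preserving

Lossless test: (ADE)⁺ = {ABDE}, which contains all of one fragment — lossless.
Dependency preservation: every FD's attributes lie within a single fragment, so each can be enforced locally — preserved.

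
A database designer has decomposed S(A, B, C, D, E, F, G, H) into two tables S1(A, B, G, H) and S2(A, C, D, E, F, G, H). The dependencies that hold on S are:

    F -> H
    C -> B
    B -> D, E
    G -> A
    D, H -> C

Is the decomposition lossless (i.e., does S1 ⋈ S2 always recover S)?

No

Common attributes: S1 ∩ S2 = {A, G, H}.
No dependency enlarges {A, G, H}, so (A, G, H)⁺ = {A, G, H}.
The closure contains neither all of S1 = {A, B, G, H} nor all of S2 = {A, C, D, E, F, G, H}, so the common attributes are not a superkey of either fragment. The join is lossy.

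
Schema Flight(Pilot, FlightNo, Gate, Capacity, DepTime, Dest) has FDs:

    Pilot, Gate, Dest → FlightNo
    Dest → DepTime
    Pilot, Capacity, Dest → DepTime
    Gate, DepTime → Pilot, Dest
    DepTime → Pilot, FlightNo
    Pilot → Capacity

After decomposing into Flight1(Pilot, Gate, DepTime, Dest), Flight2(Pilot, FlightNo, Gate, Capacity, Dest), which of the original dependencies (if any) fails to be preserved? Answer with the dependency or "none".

Check DepTime → Pilot, FlightNo: no single fragment contains all of {Pilot, FlightNo, DepTime}, and the restricted closure of {DepTime} across the fragments never reaches {Pilot, FlightNo}.
Pilot, Gate, Dest → FlightNo is preserved.
Dest → DepTime is preserved.
Pilot, Capacity, Dest → DepTime is preserved.
Gate, DepTime → Pilot, Dest is preserved.
Pilot → Capacity is preserved.

DepTime → Pilot, FlightNo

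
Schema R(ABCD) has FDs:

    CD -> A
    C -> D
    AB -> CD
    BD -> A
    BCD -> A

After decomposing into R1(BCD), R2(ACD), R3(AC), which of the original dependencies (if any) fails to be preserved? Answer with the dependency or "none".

Check AB → CD: no single fragment contains all of {ABCD}, and the restricted closure of {AB} across the fragments never reaches {CD}.
CD → A is preserved.
C → D is preserved.
BD → A is preserved.
BCD → A is preserved.

AB -> CD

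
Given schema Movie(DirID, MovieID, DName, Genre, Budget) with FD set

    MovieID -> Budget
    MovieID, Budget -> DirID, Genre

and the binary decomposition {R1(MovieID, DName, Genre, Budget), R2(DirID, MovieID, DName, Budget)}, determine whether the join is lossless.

Common attributes: R1 ∩ R2 = {MovieID, DName, Budget}.
Closure of {MovieID, DName, Budget}: MovieID, Budget → DirID, Genre applies, adding DirID, Genre. So (MovieID, DName, Budget)⁺ = {DirID, MovieID, DName, Genre, Budget}.
This closure contains every attribute of R1, so R1 ∩ R2 → R1. The join is lossless.

Yes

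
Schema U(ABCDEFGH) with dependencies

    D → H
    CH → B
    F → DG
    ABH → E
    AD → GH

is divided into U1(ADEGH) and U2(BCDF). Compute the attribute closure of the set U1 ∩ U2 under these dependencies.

U1 ∩ U2 = {D}.
D → H applies, adding H
Closure: {DH}.

DH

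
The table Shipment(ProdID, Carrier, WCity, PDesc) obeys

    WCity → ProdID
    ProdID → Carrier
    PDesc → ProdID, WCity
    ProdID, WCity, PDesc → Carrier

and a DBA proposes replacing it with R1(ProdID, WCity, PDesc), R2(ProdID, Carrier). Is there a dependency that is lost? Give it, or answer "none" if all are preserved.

WCity → ProdID lies within R1.
ProdID → Carrier lies within R2.
PDesc → ProdID, WCity lies within R1.
ProdID, WCity, PDesc → Carrier: restricted closure across fragments reaches Carrier.
Every dependency is enforceable on the fragments, so the decomposition is dependency-preserving.

none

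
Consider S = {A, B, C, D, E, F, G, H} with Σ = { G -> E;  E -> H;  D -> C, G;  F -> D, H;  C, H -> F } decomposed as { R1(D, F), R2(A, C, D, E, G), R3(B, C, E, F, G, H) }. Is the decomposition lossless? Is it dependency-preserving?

lossy but dependency-preserving

Lossless test (chase): Rows 2 and 3 agree on E; apply E→H and equate their H entries. Rows 1 and 2 agree on D; apply D→C, G and equate their C, G entries. Rows 1 and 3 agree on F; apply F→D, H and equate their D, H entries. Rows 1 and 2 agree on C, H; apply C, H→F and equate their F entries. Rows 1 and 2 agree on G; apply G→E and equate their E entries. No row becomes fully distinguished — the join is lossy.
Dependency preservation: F → D, H is not contained in any single fragment, but the restricted closure of its left-hand side across the fragments still reaches the right-hand side; the remaining FDs each lie inside some fragment. All dependencies are preserved.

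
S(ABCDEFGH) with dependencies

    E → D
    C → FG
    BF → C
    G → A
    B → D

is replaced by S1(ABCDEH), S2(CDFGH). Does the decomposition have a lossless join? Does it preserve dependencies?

lossless but not dependency-preserving

Lossless test: (CDH)⁺ = {ACDFGH}, which contains all of one fragment — lossless.
Dependency preservation: the restricted closure of {BF} across the fragments never reaches {C}, so BF → C cannot be enforced without a join — not preserved.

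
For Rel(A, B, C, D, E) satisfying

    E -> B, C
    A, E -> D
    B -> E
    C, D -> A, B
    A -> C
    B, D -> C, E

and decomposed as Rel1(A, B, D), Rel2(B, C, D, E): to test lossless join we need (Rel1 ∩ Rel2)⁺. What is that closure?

Rel1 ∩ Rel2 = {B, D}.
B → E applies, adding E
B, D → C, E applies, adding C
C, D → A, B applies, adding A
Closure: {A, B, C, D, E}.

A, B, C, D, E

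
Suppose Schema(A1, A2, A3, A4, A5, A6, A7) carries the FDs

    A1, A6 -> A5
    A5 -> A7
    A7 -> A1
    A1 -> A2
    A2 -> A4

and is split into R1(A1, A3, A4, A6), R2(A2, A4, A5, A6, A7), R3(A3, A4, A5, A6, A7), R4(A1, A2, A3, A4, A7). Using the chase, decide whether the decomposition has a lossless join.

Yes

Chase test. Columns are A1, A2, A3, A4, A5, A6, A7; row i has aⱼ where attribute j ∈ Ri, else bᵢⱼ.
Initial tableau (one row per fragment):
  row 1: a1 b12 a3 a4 b15 a6 b17
  row 2: b21 a2 b23 a4 a5 a6 a7
  row 3: b31 b32 a3 a4 a5 a6 a7
  row 4: a1 a2 a3 a4 b45 b46 a7
Rows 2 and 3 agree on A7; apply A7→A1 and equate their A1 entries.
Rows 2 and 4 agree on A7; apply A7→A1 and equate their A1 entries.
Rows 1 and 2 agree on A1; apply A1→A2 and equate their A2 entries.
Rows 1 and 3 agree on A1; apply A1→A2 and equate their A2 entries.
Rows 1 and 2 agree on A1, A6; apply A1, A6→A5 and equate their A5 entries.
Rows 1 and 2 agree on A5; apply A5→A7 and equate their A7 entries.
Row 1 is now all distinguished symbols — the join is lossless.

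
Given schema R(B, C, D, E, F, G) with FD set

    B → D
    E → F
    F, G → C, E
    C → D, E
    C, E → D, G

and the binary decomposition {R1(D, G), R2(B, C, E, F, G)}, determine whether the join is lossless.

No

Common attributes: R1 ∩ R2 = {G}.
No dependency enlarges {G}, so (G)⁺ = {G}.
The closure contains neither all of R1 = {D, G} nor all of R2 = {B, C, E, F, G}, so the common attributes are not a superkey of either fragment. The join is lossy.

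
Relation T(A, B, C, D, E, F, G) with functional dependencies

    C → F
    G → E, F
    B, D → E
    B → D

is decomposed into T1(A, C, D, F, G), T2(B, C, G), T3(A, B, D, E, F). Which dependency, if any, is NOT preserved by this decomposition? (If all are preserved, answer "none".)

Check G → E, F: no single fragment contains all of {E, F, G}, and the restricted closure of {G} across the fragments never reaches {E, F}.
C → F is preserved.
B, D → E is preserved.
B → D is preserved.

G → E, F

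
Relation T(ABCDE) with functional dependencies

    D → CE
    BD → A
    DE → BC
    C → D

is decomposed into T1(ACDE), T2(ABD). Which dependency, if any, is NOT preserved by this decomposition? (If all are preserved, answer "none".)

none

D → CE lies within T1.
BD → A lies within T2.
DE → BC: restricted closure across fragments reaches BC.
C → D lies within T1.
Every dependency is enforceable on the fragments, so the decomposition is dependency-preserving.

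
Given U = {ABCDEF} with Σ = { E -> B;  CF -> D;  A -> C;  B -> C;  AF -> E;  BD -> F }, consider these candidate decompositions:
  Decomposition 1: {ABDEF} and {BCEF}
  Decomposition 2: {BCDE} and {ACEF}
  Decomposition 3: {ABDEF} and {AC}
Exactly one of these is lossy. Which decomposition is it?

Decomposition 2

Decomposition 1: common = {BEF}, closure = {BCDEF} → lossless.
Decomposition 2: common = {CE}, closure = {BCE} → lossy.
Decomposition 3: common = {A}, closure = {AC} → lossless.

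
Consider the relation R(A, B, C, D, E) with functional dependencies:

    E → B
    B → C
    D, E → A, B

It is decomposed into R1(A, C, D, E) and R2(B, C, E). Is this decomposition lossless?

Common attributes: R1 ∩ R2 = {C, E}.
Closure of {C, E}: E → B applies, adding B. So (C, E)⁺ = {B, C, E}.
This closure contains every attribute of R2, so R1 ∩ R2 → R2. The join is lossless.

Yes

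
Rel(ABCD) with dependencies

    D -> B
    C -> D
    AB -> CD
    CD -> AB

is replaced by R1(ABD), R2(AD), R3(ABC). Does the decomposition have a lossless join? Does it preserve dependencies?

lossless and dependency-preserving

Lossless test (chase): Rows 1 and 2 agree on D; apply D→B and equate their B entries. Rows 1 and 2 agree on AB; apply AB→CD and equate their CD entries. Rows 1 and 3 agree on AB; apply AB→CD and equate their CD entries. Row 1 is now all distinguished symbols — the join is lossless.
Dependency preservation: C → D; AB → CD; CD → AB are not contained in any single fragment, but the restricted closure of each left-hand side across the fragments still reaches the right-hand side; the remaining FDs each lie inside some fragment. All dependencies are preserved.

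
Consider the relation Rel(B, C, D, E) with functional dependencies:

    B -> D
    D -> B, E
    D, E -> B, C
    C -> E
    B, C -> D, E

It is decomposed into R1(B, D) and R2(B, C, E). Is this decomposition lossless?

Common attributes: R1 ∩ R2 = {B}.
Closure of {B}: B → D applies, adding D; D → B, E applies, adding E; D, E → B, C applies, adding C. So (B)⁺ = {B, C, D, E}.
This closure contains every attribute of R1, so R1 ∩ R2 → R1. The join is lossless.

Yes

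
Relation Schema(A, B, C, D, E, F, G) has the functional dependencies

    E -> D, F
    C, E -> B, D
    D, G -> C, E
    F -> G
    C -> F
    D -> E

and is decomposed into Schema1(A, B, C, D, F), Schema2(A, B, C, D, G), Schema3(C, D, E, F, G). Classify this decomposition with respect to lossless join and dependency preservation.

lossless and dependency-preserving

Lossless test (chase): Rows 2 and 3 agree on D, G; apply D, G→C, E and equate their C, E entries. Rows 1 and 3 agree on F; apply F→G and equate their G entries. Rows 1 and 2 agree on C; apply C→F and equate their F entries. Rows 1 and 2 agree on D; apply D→E and equate their E entries. Rows 1 and 3 agree on C, E; apply C, E→B, D and equate their B, D entries. Row 1 is now all distinguished symbols — the join is lossless.
Dependency preservation: C, E → B, D is not contained in any single fragment, but the restricted closure of its left-hand side across the fragments still reaches the right-hand side; the remaining FDs each lie inside some fragment. All dependencies are preserved.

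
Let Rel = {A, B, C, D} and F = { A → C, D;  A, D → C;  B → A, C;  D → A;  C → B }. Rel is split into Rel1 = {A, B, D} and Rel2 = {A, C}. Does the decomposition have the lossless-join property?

Yes

Common attributes: Rel1 ∩ Rel2 = {A}.
Closure of {A}: A → C, D applies, adding C, D; C → B applies, adding B. So (A)⁺ = {A, B, C, D}.
This closure contains every attribute of Rel1, so Rel1 ∩ Rel2 → Rel1. The join is lossless.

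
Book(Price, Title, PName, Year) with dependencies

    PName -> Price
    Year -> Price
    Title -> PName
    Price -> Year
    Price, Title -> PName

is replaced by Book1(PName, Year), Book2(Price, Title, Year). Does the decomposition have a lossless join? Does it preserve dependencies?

lossy and not dependency-preserving

Lossless test: (Year)⁺ = {Price, Year}, which is a superkey of neither fragment — lossy.
Dependency preservation: the restricted closure of {Title} across the fragments never reaches {PName}, so Title → PName cannot be enforced without a join — not preserved.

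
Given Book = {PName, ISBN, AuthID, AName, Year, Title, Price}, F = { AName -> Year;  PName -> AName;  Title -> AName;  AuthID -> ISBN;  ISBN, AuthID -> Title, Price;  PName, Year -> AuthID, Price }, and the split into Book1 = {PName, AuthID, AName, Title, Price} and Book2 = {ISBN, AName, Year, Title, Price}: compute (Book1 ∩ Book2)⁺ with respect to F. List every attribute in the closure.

AName, Year, Title, Price

Book1 ∩ Book2 = {AName, Title, Price}.
AName → Year applies, adding Year
Closure: {AName, Year, Title, Price}.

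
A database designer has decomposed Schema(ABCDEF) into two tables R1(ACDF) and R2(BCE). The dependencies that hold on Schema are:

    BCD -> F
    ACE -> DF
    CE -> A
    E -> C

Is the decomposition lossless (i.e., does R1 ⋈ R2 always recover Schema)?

Common attributes: R1 ∩ R2 = {C}.
No dependency enlarges {C}, so (C)⁺ = {C}.
The closure contains neither all of R1 = {ACDF} nor all of R2 = {BCE}, so the common attributes are not a superkey of either fragment. The join is lossy.

No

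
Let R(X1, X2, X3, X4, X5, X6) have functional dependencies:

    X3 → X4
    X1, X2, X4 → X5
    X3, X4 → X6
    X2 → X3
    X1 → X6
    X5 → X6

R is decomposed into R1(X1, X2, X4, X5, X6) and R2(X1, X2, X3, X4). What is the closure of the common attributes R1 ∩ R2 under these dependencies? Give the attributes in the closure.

R1 ∩ R2 = {X1, X2, X4}.
X1, X2, X4 → X5 applies, adding X5
X2 → X3 applies, adding X3
X1 → X6 applies, adding X6
Closure: {X1, X2, X3, X4, X5, X6}.

X1, X2, X3, X4, X5, X6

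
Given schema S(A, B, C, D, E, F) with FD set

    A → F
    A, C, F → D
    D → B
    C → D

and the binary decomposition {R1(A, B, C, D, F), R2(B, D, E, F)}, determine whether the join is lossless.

No

Common attributes: R1 ∩ R2 = {B, D, F}.
No dependency enlarges {B, D, F}, so (B, D, F)⁺ = {B, D, F}.
The closure contains neither all of R1 = {A, B, C, D, F} nor all of R2 = {B, D, E, F}, so the common attributes are not a superkey of either fragment. The join is lossy.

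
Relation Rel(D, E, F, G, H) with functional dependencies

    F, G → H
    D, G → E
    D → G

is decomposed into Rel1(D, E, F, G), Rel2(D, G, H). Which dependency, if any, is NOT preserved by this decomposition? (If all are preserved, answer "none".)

Check F, G → H: no single fragment contains all of {F, G, H}, and the restricted closure of {F, G} across the fragments never reaches {H}.
D, G → E is preserved.
D → G is preserved.

F, G → H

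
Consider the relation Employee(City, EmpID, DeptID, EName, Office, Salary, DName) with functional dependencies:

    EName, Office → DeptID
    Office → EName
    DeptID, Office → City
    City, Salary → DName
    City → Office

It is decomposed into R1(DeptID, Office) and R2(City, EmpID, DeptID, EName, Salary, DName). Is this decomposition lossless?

No

Common attributes: R1 ∩ R2 = {DeptID}.
No dependency enlarges {DeptID}, so (DeptID)⁺ = {DeptID}.
The closure contains neither all of R1 = {DeptID, Office} nor all of R2 = {City, EmpID, DeptID, EName, Salary, DName}, so the common attributes are not a superkey of either fragment. The join is lossy.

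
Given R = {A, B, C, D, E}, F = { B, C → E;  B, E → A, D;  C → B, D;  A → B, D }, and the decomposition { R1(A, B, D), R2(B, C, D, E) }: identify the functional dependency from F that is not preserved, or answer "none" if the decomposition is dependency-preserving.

B, E → A, D

Check B, E → A, D: no single fragment contains all of {A, B, D, E}, and the restricted closure of {B, E} across the fragments never reaches {A, D}.
B, C → E is preserved.
C → B, D is preserved.
A → B, D is preserved.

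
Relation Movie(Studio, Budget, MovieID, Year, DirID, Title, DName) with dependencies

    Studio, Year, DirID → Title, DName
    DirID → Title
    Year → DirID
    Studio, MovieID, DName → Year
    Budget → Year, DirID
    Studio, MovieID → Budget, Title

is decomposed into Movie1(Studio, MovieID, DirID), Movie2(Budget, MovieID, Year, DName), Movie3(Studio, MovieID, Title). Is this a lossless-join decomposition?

Chase test. Columns are Studio, Budget, MovieID, Year, DirID, Title, DName; row i has aⱼ where attribute j ∈ Moviei, else bᵢⱼ.
Initial tableau (one row per fragment):
  row 1: a1 b12 a3 b14 a5 b16 b17
  row 2: b21 a2 a3 a4 b25 b26 a7
  row 3: a1 b32 a3 b34 b35 a6 b37
Rows 1 and 3 agree on Studio, MovieID; apply Studio, MovieID→Budget, Title and equate their Budget, Title entries.
Rows 1 and 3 agree on Budget; apply Budget→Year, DirID and equate their Year, DirID entries.
Rows 1 and 3 agree on Studio, Year, DirID; apply Studio, Year, DirID→Title, DName and equate their Title, DName entries.
No row becomes fully distinguished — the join is lossy.

No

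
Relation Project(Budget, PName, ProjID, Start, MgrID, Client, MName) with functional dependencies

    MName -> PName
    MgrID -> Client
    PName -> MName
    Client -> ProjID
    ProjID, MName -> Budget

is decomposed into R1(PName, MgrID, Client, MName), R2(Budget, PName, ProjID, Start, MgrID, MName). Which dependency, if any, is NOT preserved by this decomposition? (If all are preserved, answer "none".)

Client -> ProjID

Check Client → ProjID: no single fragment contains all of {ProjID, Client}, and the restricted closure of {Client} across the fragments never reaches {ProjID}.
MName → PName is preserved.
MgrID → Client is preserved.
PName → MName is preserved.
ProjID, MName → Budget is preserved.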